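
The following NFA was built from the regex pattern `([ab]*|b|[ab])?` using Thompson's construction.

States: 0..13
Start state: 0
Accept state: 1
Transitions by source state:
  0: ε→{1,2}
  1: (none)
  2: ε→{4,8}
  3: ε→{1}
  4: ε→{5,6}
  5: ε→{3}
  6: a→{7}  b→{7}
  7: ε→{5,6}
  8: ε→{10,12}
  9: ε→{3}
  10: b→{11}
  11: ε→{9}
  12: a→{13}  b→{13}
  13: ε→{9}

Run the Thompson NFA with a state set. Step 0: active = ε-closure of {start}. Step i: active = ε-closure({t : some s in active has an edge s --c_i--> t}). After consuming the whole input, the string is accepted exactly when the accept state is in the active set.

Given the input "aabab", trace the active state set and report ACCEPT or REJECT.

S₀ = ε-closure({0}) = {0,1,2,3,4,5,6,8,10,12}
'a' @ 1: {1,3,5,6,7,9,13}  ✓accept
'a' @ 2: {1,3,5,6,7}  ✓accept
'b' @ 3: {1,3,5,6,7}  ✓accept
'a' @ 4: {1,3,5,6,7}  ✓accept
'b' @ 5: {1,3,5,6,7}  ✓accept
after full input: {1,3,5,6,7}  (accept=1 in)

Answer: ACCEPT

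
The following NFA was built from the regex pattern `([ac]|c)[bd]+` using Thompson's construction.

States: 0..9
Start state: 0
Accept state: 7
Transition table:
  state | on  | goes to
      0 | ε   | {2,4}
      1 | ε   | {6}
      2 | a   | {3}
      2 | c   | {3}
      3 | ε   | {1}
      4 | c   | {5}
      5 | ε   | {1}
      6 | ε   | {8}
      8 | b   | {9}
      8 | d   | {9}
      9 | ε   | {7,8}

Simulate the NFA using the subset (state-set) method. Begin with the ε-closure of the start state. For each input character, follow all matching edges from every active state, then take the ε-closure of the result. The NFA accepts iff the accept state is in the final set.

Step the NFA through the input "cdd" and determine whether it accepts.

Answer: ACCEPT

Steps:
start: ε-closure({0}) = {0,2,4}
'c' @ 1: {1,3,5,6,8}
'd' @ 2: {7,8,9}  [accepting]
'd' @ 3: {7,8,9}  [accepting]
final: {7,8,9}; accept 7 in set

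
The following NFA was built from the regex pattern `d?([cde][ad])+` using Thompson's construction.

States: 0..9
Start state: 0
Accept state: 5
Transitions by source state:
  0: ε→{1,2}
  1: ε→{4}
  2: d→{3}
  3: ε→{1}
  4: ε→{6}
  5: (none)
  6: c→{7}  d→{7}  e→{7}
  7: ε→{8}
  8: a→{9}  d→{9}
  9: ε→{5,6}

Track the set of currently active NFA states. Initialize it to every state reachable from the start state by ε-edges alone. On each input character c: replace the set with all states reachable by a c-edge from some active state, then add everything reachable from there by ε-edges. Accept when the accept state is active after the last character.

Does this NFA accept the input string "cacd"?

Answer: ACCEPT

Steps:
S₀ = ε-closure({0}) = {0,1,2,4,6}
'c' @ 1: {7,8}
'a' @ 2: {5,6,9}  (accept∈set)
'c' @ 3: {7,8}
'd' @ 4: {5,6,9}  (accept∈set)
after full input: {5,6,9}  (accept=5 in)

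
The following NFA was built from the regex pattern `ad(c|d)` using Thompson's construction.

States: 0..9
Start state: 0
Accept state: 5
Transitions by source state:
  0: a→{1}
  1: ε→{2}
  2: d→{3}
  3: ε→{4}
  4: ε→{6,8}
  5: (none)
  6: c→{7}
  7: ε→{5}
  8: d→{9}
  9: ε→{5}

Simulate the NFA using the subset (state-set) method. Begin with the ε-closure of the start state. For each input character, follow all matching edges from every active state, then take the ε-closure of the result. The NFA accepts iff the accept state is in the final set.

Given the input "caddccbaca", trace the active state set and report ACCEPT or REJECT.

Answer: REJECT

Trace:
S₀ = ε-closure({0}) = {0}
'c' @ 1: {}  — no active states
rest 'addccbaca' ignored (set empty)
final: {}; accept 5 not in set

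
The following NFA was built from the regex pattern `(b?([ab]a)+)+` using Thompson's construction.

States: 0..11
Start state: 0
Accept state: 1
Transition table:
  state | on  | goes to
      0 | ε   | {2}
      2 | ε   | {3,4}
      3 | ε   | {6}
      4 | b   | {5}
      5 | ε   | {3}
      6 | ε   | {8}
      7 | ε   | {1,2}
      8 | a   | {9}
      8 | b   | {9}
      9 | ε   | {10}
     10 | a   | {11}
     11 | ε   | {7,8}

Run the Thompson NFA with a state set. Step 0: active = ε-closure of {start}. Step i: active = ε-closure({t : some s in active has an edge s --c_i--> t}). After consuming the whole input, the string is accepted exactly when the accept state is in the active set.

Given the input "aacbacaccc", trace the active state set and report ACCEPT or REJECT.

S₀ = ε-closure({0}) = {0,2,3,4,6,8}
'a' @ 1: {9,10}
'a' @ 2: {1,2,3,4,6,7,8,11}  (accept∈set)
'c' @ 3: {}  — dead — no transitions
rest 'bacaccc' ignored (set empty)
end set {} — state 1 not in

Answer: REJECT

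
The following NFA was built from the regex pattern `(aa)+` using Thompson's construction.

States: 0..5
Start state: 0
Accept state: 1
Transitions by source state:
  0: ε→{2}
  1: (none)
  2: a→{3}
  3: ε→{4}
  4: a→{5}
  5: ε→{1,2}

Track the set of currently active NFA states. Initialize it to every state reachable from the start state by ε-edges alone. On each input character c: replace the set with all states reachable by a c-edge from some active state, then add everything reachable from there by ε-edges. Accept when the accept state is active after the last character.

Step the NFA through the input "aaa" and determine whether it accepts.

S₀ = ε-closure({0}) = {0,2}
'a' @ 1: {3,4}
'a' @ 2: {1,2,5}  (accept∈set)
'a' @ 3: {3,4}
final: {3,4}; accept 1 not in set

Answer: REJECT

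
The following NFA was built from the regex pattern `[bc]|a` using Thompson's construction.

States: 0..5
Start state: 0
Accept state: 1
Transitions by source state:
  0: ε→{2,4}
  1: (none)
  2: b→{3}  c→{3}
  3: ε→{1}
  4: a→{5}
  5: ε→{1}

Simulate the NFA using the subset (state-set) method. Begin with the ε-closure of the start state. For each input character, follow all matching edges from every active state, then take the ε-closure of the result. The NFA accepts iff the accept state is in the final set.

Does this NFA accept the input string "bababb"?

start: ε-closure({0}) = {0,2,4}
'b' @ 1: {1,3}  (accept∈set)
'a' @ 2: {}  — state set empty
rest 'babb' ignored (set empty)
final: {}; accept 1 not in set

Answer: REJECT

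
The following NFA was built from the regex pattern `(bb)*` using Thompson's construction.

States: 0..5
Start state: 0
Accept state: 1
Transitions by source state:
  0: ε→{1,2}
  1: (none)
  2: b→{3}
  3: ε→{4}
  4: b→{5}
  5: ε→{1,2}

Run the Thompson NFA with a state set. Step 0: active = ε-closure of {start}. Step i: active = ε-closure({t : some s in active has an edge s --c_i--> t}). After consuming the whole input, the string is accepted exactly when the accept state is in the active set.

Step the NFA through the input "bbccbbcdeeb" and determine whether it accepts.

Answer: REJECT

Steps:
S₀ = ε-closure({0}) = {0,1,2}
'b' @ 1: {3,4}
'b' @ 2: {1,2,5}  (accept∈set)
'c' @ 3: {}  — no active states
rest 'cbbcdeeb' ignored (set empty)
end set {} — state 1 not in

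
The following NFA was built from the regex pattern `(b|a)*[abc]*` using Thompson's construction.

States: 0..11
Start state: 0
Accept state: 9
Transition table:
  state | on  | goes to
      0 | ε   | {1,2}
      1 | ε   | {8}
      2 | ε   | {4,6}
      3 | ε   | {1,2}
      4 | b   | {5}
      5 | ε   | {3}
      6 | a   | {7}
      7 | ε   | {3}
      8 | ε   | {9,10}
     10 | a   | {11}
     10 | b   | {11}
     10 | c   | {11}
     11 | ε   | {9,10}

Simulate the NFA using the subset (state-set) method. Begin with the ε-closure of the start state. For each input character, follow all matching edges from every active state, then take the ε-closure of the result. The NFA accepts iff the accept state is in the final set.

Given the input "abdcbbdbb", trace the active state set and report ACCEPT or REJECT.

Answer: REJECT

Trace:
initial (ε-close {0}): {0,1,2,4,6,8,9,10}
'a' @ 1: {1,2,3,4,6,7,8,9,10,11}  [accepting]
'b' @ 2: {1,2,3,4,5,6,8,9,10,11}  [accepting]
'd' @ 3: {}  — state set empty
rest 'cbbdbb' ignored (set empty)
final: {}; accept 9 not in set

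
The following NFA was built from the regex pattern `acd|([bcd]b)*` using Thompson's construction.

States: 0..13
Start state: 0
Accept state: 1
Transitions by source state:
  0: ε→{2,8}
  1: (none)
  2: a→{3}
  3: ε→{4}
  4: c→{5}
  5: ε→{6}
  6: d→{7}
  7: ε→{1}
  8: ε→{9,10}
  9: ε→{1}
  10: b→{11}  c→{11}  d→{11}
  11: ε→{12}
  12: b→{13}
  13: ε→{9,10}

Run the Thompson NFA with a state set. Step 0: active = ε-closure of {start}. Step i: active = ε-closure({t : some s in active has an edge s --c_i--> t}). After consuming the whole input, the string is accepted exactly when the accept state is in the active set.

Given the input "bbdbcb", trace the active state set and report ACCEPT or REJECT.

Answer: ACCEPT

Derivation:
initial (ε-close {0}): {0,1,2,8,9,10}
'b' @ 1: {11,12}
'b' @ 2: {1,9,10,13}  [accepting]
'd' @ 3: {11,12}
'b' @ 4: {1,9,10,13}  [accepting]
'c' @ 5: {11,12}
'b' @ 6: {1,9,10,13}  [accepting]
end set {1,9,10,13} — state 1 in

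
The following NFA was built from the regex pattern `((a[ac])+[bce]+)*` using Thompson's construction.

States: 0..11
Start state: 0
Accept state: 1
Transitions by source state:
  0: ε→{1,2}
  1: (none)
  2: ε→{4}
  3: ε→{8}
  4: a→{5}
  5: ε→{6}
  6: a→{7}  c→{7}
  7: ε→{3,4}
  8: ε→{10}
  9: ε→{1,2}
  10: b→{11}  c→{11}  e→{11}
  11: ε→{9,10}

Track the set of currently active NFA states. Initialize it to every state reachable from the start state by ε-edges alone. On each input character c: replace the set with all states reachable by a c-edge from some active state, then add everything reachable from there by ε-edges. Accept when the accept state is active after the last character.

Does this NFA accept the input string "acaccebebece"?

Answer: ACCEPT

Trace:
S₀ = ε-closure({0}) = {0,1,2,4}
'a' @ 1: {5,6}
'c' @ 2: {3,4,7,8,10}
'a' @ 3: {5,6}
'c' @ 4: {3,4,7,8,10}
'c' @ 5: {1,2,4,9,10,11}  ✓accept
'e' @ 6: {1,2,4,9,10,11}  ✓accept
'b' @ 7: {1,2,4,9,10,11}  ✓accept
'e' @ 8: {1,2,4,9,10,11}  ✓accept
'b' @ 9: {1,2,4,9,10,11}  ✓accept
'e' @ 10: {1,2,4,9,10,11}  ✓accept
'c' @ 11: {1,2,4,9,10,11}  ✓accept
'e' @ 12: {1,2,4,9,10,11}  ✓accept
final: {1,2,4,9,10,11}; accept 1 in set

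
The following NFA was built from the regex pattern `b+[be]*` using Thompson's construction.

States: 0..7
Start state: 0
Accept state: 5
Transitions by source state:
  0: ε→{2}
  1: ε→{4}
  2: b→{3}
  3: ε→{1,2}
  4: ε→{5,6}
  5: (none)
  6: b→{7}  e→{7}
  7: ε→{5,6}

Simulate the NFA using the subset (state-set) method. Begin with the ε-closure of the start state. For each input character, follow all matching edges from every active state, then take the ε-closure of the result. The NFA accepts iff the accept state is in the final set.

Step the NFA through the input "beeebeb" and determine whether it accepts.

Answer: ACCEPT

Derivation:
S₀ = ε-closure({0}) = {0,2}
'b' @ 1: {1,2,3,4,5,6}  (accept∈set)
'e' @ 2: {5,6,7}  (accept∈set)
'e' @ 3: {5,6,7}  (accept∈set)
'e' @ 4: {5,6,7}  (accept∈set)
'b' @ 5: {5,6,7}  (accept∈set)
'e' @ 6: {5,6,7}  (accept∈set)
'b' @ 7: {5,6,7}  (accept∈set)
after full input: {5,6,7}  (accept=5 in)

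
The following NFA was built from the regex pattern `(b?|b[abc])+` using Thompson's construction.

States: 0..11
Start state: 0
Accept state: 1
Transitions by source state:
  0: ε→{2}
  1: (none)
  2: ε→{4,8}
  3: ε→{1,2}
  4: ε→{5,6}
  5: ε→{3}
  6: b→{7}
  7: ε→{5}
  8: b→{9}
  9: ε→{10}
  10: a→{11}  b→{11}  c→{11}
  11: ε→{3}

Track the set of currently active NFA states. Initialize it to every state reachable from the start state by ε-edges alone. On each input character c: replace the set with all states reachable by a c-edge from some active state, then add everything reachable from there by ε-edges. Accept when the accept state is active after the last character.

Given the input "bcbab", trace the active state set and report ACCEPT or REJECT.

Answer: ACCEPT

Steps:
S₀ = ε-closure({0}) = {0,1,2,3,4,5,6,8}
'b' @ 1: {1,2,3,4,5,6,7,8,9,10}  [accepting]
'c' @ 2: {1,2,3,4,5,6,8,11}  [accepting]
'b' @ 3: {1,2,3,4,5,6,7,8,9,10}  [accepting]
'a' @ 4: {1,2,3,4,5,6,8,11}  [accepting]
'b' @ 5: {1,2,3,4,5,6,7,8,9,10}  [accepting]
after full input: {1,2,3,4,5,6,7,8,9,10}  (accept=1 in)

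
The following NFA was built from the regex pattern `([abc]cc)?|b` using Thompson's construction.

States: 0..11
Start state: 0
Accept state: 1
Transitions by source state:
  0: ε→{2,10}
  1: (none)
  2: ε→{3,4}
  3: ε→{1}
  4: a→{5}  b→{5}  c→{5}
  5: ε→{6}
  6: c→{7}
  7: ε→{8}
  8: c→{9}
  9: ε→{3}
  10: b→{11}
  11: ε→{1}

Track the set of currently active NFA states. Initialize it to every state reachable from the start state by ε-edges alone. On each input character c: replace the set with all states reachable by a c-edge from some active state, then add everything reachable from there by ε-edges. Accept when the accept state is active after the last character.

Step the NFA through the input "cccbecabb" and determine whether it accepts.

start: ε-closure({0}) = {0,1,2,3,4,10}
'c' @ 1: {5,6}
'c' @ 2: {7,8}
'c' @ 3: {1,3,9}  (accept∈set)
'b' @ 4: {}  — state set empty
rest 'ecabb' ignored (set empty)
after full input: {}  (accept=1 not in)

Answer: REJECT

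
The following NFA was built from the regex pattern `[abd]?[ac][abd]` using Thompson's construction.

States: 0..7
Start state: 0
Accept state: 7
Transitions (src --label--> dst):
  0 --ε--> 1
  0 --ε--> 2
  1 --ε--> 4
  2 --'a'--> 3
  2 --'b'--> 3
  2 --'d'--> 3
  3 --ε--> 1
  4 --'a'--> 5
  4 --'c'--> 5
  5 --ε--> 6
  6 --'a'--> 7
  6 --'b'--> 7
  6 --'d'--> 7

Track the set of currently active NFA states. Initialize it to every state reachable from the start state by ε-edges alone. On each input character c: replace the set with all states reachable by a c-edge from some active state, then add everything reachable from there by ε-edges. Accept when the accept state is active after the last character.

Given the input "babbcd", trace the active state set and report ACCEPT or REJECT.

initial (ε-close {0}): {0,1,2,4}
'b' @ 1: {1,3,4}
'a' @ 2: {5,6}
'b' @ 3: {7}  [accepting]
'b' @ 4: {}  — no active states
rest 'cd' ignored (set empty)
final: {}; accept 7 not in set

Answer: REJECT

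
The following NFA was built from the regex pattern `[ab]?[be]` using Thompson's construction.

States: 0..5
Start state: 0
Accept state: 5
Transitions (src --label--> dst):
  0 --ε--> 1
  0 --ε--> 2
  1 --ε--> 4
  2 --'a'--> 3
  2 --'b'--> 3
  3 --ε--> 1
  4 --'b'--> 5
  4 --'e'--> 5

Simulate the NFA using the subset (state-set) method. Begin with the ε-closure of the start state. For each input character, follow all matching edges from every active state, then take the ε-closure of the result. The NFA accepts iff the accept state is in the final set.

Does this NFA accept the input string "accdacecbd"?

S₀ = ε-closure({0}) = {0,1,2,4}
'a' @ 1: {1,3,4}
'c' @ 2: {}  — state set empty
rest 'cdacecbd' ignored (set empty)
after full input: {}  (accept=5 not in)

Answer: REJECT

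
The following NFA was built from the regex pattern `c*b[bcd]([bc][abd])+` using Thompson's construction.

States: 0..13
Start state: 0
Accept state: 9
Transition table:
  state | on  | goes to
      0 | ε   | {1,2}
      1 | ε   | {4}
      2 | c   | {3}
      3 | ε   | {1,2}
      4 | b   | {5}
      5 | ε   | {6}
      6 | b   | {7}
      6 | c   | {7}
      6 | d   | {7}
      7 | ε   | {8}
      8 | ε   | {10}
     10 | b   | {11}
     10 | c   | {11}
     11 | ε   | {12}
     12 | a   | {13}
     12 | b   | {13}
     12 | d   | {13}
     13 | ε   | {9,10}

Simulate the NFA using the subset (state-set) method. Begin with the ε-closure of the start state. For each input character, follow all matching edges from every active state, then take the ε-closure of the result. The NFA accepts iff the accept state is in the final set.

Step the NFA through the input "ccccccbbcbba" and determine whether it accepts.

S₀ = ε-closure({0}) = {0,1,2,4}
'c' @ 1: {1,2,3,4}
'c' @ 2: {1,2,3,4}
'c' @ 3: {1,2,3,4}
'c' @ 4: {1,2,3,4}
'c' @ 5: {1,2,3,4}
'c' @ 6: {1,2,3,4}
'b' @ 7: {5,6}
'b' @ 8: {7,8,10}
'c' @ 9: {11,12}
'b' @ 10: {9,10,13}  [accepting]
'b' @ 11: {11,12}
'a' @ 12: {9,10,13}  [accepting]
end set {9,10,13} — state 9 in

Answer: ACCEPT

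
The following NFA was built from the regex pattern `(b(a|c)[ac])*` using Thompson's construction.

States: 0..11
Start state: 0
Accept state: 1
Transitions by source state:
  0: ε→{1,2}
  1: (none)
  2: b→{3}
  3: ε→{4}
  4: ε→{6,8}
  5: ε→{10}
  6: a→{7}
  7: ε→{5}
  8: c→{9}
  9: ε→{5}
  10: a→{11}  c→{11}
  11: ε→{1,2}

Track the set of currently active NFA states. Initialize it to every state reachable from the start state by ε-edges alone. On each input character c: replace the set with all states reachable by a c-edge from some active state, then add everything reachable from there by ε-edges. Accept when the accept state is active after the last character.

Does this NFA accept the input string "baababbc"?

initial (ε-close {0}): {0,1,2}
'b' @ 1: {3,4,6,8}
'a' @ 2: {5,7,10}
'a' @ 3: {1,2,11}  ✓accept
'b' @ 4: {3,4,6,8}
'a' @ 5: {5,7,10}
'b' @ 6: {}  — dead — no transitions
rest 'bc' ignored (set empty)
final: {}; accept 1 not in set

Answer: REJECT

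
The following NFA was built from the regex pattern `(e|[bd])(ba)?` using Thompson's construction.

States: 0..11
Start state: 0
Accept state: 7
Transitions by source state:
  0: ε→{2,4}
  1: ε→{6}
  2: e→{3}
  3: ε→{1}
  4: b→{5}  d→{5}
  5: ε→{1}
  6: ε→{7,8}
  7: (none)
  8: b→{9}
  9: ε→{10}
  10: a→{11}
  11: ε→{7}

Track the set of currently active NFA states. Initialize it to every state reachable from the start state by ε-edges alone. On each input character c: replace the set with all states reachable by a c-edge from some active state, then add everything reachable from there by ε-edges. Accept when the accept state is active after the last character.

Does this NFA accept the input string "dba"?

Answer: ACCEPT

Derivation:
initial (ε-close {0}): {0,2,4}
'd' @ 1: {1,5,6,7,8}  (accept∈set)
'b' @ 2: {9,10}
'a' @ 3: {7,11}  (accept∈set)
final: {7,11}; accept 7 in set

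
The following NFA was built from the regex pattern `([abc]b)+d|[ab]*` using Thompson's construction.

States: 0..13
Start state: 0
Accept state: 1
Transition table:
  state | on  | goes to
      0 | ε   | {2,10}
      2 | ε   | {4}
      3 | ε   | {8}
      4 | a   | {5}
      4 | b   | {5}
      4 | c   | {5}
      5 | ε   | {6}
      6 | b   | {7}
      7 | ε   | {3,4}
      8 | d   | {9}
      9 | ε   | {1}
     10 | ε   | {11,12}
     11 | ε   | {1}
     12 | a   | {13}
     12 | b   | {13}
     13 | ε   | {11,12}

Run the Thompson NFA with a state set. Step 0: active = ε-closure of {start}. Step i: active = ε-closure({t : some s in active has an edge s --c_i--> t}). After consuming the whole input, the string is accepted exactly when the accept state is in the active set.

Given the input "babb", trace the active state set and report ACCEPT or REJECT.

start: ε-closure({0}) = {0,1,2,4,10,11,12}
'b' @ 1: {1,5,6,11,12,13}  (accept∈set)
'a' @ 2: {1,11,12,13}  (accept∈set)
'b' @ 3: {1,11,12,13}  (accept∈set)
'b' @ 4: {1,11,12,13}  (accept∈set)
final: {1,11,12,13}; accept 1 in set

Answer: ACCEPT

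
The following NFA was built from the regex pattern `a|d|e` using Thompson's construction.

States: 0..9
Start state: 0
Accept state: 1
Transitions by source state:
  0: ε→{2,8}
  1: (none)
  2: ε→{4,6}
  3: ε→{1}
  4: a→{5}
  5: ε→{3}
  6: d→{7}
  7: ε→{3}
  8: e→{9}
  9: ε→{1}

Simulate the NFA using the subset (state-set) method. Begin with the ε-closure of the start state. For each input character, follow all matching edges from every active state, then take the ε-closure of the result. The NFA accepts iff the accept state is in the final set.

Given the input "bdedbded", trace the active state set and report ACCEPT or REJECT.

Answer: REJECT

Steps:
S₀ = ε-closure({0}) = {0,2,4,6,8}
'b' @ 1: {}  — state set empty
rest 'dedbded' ignored (set empty)
after full input: {}  (accept=1 not in)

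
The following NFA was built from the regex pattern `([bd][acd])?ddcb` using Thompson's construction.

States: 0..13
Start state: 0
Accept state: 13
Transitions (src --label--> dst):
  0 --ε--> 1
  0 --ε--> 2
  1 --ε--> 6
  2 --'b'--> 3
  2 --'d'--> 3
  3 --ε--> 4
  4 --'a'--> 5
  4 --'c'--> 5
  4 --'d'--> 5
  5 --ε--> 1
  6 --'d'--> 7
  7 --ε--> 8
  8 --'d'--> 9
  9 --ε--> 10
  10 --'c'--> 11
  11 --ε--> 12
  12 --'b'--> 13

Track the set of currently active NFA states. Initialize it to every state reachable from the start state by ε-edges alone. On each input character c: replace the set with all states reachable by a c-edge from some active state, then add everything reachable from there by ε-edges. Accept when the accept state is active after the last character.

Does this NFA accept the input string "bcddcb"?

initial (ε-close {0}): {0,1,2,6}
'b' @ 1: {3,4}
'c' @ 2: {1,5,6}
'd' @ 3: {7,8}
'd' @ 4: {9,10}
'c' @ 5: {11,12}
'b' @ 6: {13}  [accepting]
final: {13}; accept 13 in set

Answer: ACCEPT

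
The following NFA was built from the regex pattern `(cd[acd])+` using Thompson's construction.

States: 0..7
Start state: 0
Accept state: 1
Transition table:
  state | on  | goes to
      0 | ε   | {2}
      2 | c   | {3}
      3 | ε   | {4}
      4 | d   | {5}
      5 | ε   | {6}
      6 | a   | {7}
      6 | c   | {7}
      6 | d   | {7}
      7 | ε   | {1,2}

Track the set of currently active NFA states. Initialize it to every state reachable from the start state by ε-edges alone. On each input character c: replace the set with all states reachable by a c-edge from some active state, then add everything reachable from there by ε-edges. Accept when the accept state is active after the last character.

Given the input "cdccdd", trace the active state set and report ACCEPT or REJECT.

Answer: ACCEPT

Steps:
S₀ = ε-closure({0}) = {0,2}
'c' @ 1: {3,4}
'd' @ 2: {5,6}
'c' @ 3: {1,2,7}  (accept∈set)
'c' @ 4: {3,4}
'd' @ 5: {5,6}
'd' @ 6: {1,2,7}  (accept∈set)
final: {1,2,7}; accept 1 in set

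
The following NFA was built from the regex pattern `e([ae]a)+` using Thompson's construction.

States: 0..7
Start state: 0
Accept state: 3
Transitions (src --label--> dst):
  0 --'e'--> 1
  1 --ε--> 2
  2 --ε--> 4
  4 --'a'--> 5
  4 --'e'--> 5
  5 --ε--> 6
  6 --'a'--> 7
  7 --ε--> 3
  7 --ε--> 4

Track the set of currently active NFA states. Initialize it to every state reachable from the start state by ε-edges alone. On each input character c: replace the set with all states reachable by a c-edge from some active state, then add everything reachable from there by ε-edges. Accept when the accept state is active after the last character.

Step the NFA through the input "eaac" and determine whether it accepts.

initial (ε-close {0}): {0}
'e' @ 1: {1,2,4}
'a' @ 2: {5,6}
'a' @ 3: {3,4,7}  (accept∈set)
'c' @ 4: {}  — state set empty
end set {} — state 3 not in

Answer: REJECT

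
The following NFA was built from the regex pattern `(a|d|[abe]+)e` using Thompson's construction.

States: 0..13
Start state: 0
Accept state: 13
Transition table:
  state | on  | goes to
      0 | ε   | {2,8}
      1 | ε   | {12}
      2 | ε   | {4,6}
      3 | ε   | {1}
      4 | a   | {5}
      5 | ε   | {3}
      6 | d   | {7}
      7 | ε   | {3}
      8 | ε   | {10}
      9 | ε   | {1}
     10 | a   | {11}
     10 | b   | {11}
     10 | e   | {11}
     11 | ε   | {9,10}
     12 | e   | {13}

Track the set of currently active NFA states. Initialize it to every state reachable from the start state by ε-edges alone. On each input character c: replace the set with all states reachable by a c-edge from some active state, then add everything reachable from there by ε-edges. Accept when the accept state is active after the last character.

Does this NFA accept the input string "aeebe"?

initial (ε-close {0}): {0,2,4,6,8,10}
'a' @ 1: {1,3,5,9,10,11,12}
'e' @ 2: {1,9,10,11,12,13}  ✓accept
'e' @ 3: {1,9,10,11,12,13}  ✓accept
'b' @ 4: {1,9,10,11,12}
'e' @ 5: {1,9,10,11,12,13}  ✓accept
final: {1,9,10,11,12,13}; accept 13 in set

Answer: ACCEPT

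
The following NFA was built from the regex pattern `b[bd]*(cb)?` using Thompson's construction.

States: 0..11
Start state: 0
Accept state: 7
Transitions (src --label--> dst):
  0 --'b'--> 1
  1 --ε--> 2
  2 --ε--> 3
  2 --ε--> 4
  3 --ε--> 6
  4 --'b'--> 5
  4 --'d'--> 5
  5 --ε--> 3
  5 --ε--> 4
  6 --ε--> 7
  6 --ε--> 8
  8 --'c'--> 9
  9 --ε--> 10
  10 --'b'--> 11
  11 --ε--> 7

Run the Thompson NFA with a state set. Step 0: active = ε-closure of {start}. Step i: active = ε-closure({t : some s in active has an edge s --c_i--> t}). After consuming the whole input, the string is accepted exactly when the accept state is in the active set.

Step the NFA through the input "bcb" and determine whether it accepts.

start: ε-closure({0}) = {0}
'b' @ 1: {1,2,3,4,6,7,8}  [accepting]
'c' @ 2: {9,10}
'b' @ 3: {7,11}  [accepting]
final: {7,11}; accept 7 in set

Answer: ACCEPT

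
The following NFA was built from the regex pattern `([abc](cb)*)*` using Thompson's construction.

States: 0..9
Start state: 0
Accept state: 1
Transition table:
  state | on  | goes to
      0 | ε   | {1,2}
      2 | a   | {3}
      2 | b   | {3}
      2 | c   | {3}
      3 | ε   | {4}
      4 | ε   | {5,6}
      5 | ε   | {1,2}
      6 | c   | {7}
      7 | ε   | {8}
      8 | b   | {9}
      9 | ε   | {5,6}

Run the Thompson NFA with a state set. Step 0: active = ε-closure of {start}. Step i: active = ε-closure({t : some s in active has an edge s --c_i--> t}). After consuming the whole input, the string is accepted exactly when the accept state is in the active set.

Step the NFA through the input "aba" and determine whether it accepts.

start: ε-closure({0}) = {0,1,2}
'a' @ 1: {1,2,3,4,5,6}  ✓accept
'b' @ 2: {1,2,3,4,5,6}  ✓accept
'a' @ 3: {1,2,3,4,5,6}  ✓accept
final: {1,2,3,4,5,6}; accept 1 in set

Answer: ACCEPT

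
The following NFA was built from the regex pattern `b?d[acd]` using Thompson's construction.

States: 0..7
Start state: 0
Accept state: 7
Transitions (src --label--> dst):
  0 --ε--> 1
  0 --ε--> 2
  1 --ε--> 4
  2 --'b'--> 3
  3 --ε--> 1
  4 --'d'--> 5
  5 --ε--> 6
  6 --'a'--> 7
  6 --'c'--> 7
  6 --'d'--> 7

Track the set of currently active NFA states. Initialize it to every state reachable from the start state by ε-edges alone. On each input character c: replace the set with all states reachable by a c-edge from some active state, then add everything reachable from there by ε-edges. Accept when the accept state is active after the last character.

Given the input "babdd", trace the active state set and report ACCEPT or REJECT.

S₀ = ε-closure({0}) = {0,1,2,4}
'b' @ 1: {1,3,4}
'a' @ 2: {}  — state set empty
rest 'bdd' ignored (set empty)
end set {} — state 7 not in

Answer: REJECT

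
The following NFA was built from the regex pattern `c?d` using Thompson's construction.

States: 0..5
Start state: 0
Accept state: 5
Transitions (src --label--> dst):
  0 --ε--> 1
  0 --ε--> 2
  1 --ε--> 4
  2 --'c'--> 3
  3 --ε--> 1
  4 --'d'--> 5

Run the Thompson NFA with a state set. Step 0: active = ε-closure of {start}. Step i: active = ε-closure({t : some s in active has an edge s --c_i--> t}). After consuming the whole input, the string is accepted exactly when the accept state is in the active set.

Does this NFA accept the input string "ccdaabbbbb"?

S₀ = ε-closure({0}) = {0,1,2,4}
'c' @ 1: {1,3,4}
'c' @ 2: {}  — dead — no transitions
rest 'daabbbbb' ignored (set empty)
end set {} — state 5 not in

Answer: REJECT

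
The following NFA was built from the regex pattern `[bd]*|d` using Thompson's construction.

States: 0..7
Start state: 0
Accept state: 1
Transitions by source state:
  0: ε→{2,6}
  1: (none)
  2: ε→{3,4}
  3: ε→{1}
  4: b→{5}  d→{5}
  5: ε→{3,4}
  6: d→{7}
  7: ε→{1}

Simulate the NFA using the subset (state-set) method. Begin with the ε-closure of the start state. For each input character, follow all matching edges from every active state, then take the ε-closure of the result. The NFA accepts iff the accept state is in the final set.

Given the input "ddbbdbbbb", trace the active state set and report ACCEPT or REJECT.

Answer: ACCEPT

Trace:
start: ε-closure({0}) = {0,1,2,3,4,6}
'd' @ 1: {1,3,4,5,7}  (accept∈set)
'd' @ 2: {1,3,4,5}  (accept∈set)
'b' @ 3: {1,3,4,5}  (accept∈set)
'b' @ 4: {1,3,4,5}  (accept∈set)
'd' @ 5: {1,3,4,5}  (accept∈set)
'b' @ 6: {1,3,4,5}  (accept∈set)
'b' @ 7: {1,3,4,5}  (accept∈set)
'b' @ 8: {1,3,4,5}  (accept∈set)
'b' @ 9: {1,3,4,5}  (accept∈set)
after full input: {1,3,4,5}  (accept=1 in)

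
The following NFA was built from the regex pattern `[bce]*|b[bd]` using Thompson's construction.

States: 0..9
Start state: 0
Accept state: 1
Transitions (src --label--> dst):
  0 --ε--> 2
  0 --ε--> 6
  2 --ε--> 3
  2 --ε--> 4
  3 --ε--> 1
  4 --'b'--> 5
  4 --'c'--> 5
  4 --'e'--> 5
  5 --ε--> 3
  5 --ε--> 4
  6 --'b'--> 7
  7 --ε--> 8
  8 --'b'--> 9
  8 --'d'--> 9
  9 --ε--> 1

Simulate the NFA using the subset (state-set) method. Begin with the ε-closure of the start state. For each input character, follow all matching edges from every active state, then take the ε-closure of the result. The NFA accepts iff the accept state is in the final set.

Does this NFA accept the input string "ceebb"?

Answer: ACCEPT

Steps:
start: ε-closure({0}) = {0,1,2,3,4,6}
'c' @ 1: {1,3,4,5}  [accepting]
'e' @ 2: {1,3,4,5}  [accepting]
'e' @ 3: {1,3,4,5}  [accepting]
'b' @ 4: {1,3,4,5}  [accepting]
'b' @ 5: {1,3,4,5}  [accepting]
final: {1,3,4,5}; accept 1 in set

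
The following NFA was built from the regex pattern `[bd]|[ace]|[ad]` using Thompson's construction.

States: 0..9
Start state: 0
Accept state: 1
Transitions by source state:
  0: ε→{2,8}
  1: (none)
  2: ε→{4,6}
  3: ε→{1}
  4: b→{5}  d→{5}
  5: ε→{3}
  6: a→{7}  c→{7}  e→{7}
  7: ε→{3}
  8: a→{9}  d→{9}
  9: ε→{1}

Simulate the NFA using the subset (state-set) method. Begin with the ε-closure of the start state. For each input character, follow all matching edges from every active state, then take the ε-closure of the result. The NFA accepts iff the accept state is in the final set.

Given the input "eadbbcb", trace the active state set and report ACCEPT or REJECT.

Answer: REJECT

Derivation:
start: ε-closure({0}) = {0,2,4,6,8}
'e' @ 1: {1,3,7}  ✓accept
'a' @ 2: {}  — no active states
rest 'dbbcb' ignored (set empty)
after full input: {}  (accept=1 not in)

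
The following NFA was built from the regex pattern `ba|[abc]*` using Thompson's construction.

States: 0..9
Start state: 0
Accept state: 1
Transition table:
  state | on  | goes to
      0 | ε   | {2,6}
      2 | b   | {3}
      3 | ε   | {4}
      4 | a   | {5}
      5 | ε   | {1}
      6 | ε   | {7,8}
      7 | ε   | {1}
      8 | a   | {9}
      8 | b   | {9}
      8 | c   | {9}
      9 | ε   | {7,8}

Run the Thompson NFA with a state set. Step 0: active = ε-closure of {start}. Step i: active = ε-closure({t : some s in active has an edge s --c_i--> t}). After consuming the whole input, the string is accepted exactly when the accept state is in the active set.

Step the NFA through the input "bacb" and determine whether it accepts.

S₀ = ε-closure({0}) = {0,1,2,6,7,8}
'b' @ 1: {1,3,4,7,8,9}  ✓accept
'a' @ 2: {1,5,7,8,9}  ✓accept
'c' @ 3: {1,7,8,9}  ✓accept
'b' @ 4: {1,7,8,9}  ✓accept
end set {1,7,8,9} — state 1 in

Answer: ACCEPT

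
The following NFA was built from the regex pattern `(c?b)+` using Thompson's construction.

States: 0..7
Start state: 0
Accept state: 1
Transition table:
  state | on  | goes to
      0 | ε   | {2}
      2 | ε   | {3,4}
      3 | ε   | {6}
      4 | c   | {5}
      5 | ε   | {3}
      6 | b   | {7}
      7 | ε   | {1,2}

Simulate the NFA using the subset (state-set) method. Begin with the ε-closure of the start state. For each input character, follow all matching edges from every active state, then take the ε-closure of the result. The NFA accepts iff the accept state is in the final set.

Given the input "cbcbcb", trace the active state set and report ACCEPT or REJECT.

Answer: ACCEPT

Derivation:
initial (ε-close {0}): {0,2,3,4,6}
'c' @ 1: {3,5,6}
'b' @ 2: {1,2,3,4,6,7}  (accept∈set)
'c' @ 3: {3,5,6}
'b' @ 4: {1,2,3,4,6,7}  (accept∈set)
'c' @ 5: {3,5,6}
'b' @ 6: {1,2,3,4,6,7}  (accept∈set)
final: {1,2,3,4,6,7}; accept 1 in set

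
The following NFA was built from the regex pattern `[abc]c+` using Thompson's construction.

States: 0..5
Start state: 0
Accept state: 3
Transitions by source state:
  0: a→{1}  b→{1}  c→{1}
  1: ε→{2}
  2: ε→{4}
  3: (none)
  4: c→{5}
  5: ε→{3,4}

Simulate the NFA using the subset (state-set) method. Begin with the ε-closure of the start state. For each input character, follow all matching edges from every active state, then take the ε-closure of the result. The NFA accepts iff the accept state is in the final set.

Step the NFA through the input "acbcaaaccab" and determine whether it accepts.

Answer: REJECT

Steps:
initial (ε-close {0}): {0}
'a' @ 1: {1,2,4}
'c' @ 2: {3,4,5}  ✓accept
'b' @ 3: {}  — no active states
rest 'caaaccab' ignored (set empty)
after full input: {}  (accept=3 not in)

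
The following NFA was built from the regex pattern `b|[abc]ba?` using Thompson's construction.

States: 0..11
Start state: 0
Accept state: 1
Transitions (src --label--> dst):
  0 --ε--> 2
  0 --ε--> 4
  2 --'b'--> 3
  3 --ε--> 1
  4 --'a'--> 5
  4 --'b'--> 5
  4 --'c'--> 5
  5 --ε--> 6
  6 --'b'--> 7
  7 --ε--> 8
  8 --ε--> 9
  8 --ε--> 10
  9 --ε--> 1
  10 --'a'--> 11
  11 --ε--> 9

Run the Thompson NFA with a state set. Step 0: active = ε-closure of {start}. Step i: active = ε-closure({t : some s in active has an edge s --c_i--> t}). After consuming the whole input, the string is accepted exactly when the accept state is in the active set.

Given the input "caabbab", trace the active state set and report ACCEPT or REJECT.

initial (ε-close {0}): {0,2,4}
'c' @ 1: {5,6}
'a' @ 2: {}  — state set empty
rest 'abbab' ignored (set empty)
end set {} — state 1 not in

Answer: REJECT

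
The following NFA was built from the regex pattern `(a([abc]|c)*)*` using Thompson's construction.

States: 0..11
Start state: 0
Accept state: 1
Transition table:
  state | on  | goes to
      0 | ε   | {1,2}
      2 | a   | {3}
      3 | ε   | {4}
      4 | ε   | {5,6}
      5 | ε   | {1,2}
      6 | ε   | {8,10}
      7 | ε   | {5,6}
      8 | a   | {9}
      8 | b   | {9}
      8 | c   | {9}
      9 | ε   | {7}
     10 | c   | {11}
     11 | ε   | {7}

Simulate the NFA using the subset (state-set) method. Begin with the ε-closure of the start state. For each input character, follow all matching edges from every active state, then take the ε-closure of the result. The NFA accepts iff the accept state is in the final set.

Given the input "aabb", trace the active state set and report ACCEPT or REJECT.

Answer: ACCEPT

Derivation:
initial (ε-close {0}): {0,1,2}
'a' @ 1: {1,2,3,4,5,6,8,10}  ✓accept
'a' @ 2: {1,2,3,4,5,6,7,8,9,10}  ✓accept
'b' @ 3: {1,2,5,6,7,8,9,10}  ✓accept
'b' @ 4: {1,2,5,6,7,8,9,10}  ✓accept
final: {1,2,5,6,7,8,9,10}; accept 1 in set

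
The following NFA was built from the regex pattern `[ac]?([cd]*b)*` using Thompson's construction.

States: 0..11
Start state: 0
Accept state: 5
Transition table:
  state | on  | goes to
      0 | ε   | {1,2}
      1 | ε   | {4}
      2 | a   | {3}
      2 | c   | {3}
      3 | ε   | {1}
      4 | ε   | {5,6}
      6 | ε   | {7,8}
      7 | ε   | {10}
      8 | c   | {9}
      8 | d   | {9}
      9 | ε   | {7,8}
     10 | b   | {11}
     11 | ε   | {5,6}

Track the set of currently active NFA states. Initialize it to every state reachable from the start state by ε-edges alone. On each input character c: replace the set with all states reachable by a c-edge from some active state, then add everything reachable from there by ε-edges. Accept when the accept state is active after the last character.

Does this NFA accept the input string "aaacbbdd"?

Answer: REJECT

Trace:
S₀ = ε-closure({0}) = {0,1,2,4,5,6,7,8,10}
'a' @ 1: {1,3,4,5,6,7,8,10}  (accept∈set)
'a' @ 2: {}  — state set empty
rest 'acbbdd' ignored (set empty)
after full input: {}  (accept=5 not in)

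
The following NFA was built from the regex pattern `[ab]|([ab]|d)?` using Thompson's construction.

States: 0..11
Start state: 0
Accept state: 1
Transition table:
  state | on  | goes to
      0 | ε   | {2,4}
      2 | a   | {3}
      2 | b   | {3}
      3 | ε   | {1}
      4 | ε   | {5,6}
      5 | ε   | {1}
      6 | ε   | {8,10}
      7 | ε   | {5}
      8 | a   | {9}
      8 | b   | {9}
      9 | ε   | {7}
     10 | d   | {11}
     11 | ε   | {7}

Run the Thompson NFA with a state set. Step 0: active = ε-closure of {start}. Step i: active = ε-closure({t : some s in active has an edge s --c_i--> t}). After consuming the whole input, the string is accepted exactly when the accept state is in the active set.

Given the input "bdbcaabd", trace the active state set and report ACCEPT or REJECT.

Answer: REJECT

Steps:
S₀ = ε-closure({0}) = {0,1,2,4,5,6,8,10}
'b' @ 1: {1,3,5,7,9}  ✓accept
'd' @ 2: {}  — dead — no transitions
rest 'bcaabd' ignored (set empty)
end set {} — state 1 not in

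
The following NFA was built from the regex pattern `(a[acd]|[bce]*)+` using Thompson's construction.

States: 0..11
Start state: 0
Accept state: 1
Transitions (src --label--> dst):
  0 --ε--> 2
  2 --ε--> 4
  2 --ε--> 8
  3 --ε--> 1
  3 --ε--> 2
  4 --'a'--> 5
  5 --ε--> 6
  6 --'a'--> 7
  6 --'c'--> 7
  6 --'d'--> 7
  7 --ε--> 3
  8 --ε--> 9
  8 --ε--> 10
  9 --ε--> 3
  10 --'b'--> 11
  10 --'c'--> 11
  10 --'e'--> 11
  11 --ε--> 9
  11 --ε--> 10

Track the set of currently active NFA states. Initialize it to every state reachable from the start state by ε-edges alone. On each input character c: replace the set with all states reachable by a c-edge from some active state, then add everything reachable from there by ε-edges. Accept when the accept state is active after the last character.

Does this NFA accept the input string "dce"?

S₀ = ε-closure({0}) = {0,1,2,3,4,8,9,10}
'd' @ 1: {}  — state set empty
rest 'ce' ignored (set empty)
after full input: {}  (accept=1 not in)

Answer: REJECT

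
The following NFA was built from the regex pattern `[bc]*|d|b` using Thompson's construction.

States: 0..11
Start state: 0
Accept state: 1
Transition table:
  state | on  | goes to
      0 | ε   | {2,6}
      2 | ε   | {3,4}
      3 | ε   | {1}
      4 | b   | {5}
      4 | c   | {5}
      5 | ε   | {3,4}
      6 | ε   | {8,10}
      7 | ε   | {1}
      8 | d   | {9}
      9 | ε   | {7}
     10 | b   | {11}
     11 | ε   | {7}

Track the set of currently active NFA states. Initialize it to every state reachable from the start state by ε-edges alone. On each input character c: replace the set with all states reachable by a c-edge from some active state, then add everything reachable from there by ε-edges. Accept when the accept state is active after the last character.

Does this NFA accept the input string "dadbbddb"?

start: ε-closure({0}) = {0,1,2,3,4,6,8,10}
'd' @ 1: {1,7,9}  [accepting]
'a' @ 2: {}  — state set empty
rest 'dbbddb' ignored (set empty)
end set {} — state 1 not in

Answer: REJECT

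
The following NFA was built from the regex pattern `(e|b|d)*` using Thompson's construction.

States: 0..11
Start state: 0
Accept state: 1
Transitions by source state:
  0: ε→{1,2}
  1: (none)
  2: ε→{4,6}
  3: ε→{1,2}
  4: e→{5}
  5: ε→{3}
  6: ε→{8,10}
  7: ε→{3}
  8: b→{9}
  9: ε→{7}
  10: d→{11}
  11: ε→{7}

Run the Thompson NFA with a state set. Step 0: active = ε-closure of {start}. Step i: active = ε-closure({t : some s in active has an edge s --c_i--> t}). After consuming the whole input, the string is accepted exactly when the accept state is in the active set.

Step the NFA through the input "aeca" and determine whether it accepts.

S₀ = ε-closure({0}) = {0,1,2,4,6,8,10}
'a' @ 1: {}  — state set empty
rest 'eca' ignored (set empty)
end set {} — state 1 not in

Answer: REJECT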